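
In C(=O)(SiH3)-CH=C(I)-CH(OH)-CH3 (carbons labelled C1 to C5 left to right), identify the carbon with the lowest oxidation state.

C5

Tallying each carbon's bonds:
C1: 1C, 2O, 1Si → 0 + 2 − 1 = +1
C2: 3C, 1H → 0 − 1 = -1
C3: 3C, 1I → 0 + 1 = +1
C4: 2C, 1H, 1O → 0 − 1 + 1 = 0
C5: 1C, 3H → 0 − 3 = -3
The most reduced carbon is C5 at -3.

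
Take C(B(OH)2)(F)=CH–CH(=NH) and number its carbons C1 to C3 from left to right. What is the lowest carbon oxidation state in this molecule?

Bonds to more-electronegative neighbours contribute +1 each, bonds to H or metals contribute −1 each, and C–C bonds contribute 0. Tallying each carbon:
C1: 2C, 1F, 1B → 0 + 1 − 1 = 0
C2: 3C, 1H → 0 − 1 = -1
C3: 1C, 1H, 2N → 0 − 1 + 2 = +1
The lowest value is -1.

-1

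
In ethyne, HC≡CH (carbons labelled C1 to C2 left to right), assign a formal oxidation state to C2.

Assign +1 per bond to O/N/halogen, −1 per bond to H or an electropositive element, and 0 per bond to carbon.
C2 has one bond to H (-1), a triple bond to C (3×0 = 0).
Oxidation state = -1 + 0 = -1.

-1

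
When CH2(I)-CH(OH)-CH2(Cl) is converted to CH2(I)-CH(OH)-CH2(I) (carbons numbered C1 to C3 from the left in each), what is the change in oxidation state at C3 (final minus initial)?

0

Before: C3 has 1 bond to C, 2 bonds to H, 1 bond to Cl → oxidation state -1.
After: C3 has 1 bond to C, 2 bonds to H, 1 bond to I → oxidation state -1.
Δ = -1 − (-1) = 0, so no net redox change at C3.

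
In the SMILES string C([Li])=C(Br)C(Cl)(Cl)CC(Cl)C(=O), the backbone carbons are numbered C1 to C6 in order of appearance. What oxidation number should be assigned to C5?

0

C5 has one bond to C (0), one bond to C (0), one bond to H (-1), one bond to Cl (+1).
Oxidation state = 0 + 0 − 1 + 1 = 0.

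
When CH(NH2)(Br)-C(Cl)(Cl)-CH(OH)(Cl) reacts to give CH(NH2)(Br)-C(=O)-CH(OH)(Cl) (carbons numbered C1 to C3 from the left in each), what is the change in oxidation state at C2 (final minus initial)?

0

Before: C2 has 2 bonds to C, 2 bonds to Cl → oxidation state +2.
After: C2 has 2 bonds to C, 2 bonds to O → oxidation state +2.
Δ = +2 − (+2) = 0, so no net redox change at C2.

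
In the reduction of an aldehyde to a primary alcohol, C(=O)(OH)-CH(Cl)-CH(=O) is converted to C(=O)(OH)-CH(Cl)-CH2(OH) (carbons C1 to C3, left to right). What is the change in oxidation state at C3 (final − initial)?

-2

Before: C3 has 1 bond to C, 1 bond to H, 2 bonds to O → oxidation state +1.
After: C3 has 1 bond to C, 2 bonds to H, 1 bond to O → oxidation state -1.
Δ = -1 − (+1) = -2, so this is a reduction at C3.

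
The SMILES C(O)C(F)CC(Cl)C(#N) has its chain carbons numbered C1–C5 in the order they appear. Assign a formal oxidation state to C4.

0

Bonds to more-electronegative neighbours contribute +1 each, bonds to H or metals contribute −1 each, and C–C bonds contribute 0.
C4 has one bond to C (0), one bond to C (0), one bond to Cl (+1), one bond to H (-1).
Oxidation state = 0 + 0 + 1 − 1 = 0.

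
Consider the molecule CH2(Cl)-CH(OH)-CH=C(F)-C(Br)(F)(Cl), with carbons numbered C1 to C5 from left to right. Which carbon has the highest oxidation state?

C5

Each bond to a more electronegative atom (O, N, halogen) counts +1, each bond to a less electronegative atom (H, metal, B, Si) counts −1, and each C–C bond counts 0. Tallying each carbon:
C1: 1C, 2H, 1Cl → 0 − 2 + 1 = -1
C2: 2C, 1H, 1O → 0 − 1 + 1 = 0
C3: 3C, 1H → 0 − 1 = -1
C4: 3C, 1F → 0 + 1 = +1
C5: 1C, 1F, 1Cl, 1Br → 0 + 1 + 1 + 1 = +3
The most oxidised carbon is C5 at +3.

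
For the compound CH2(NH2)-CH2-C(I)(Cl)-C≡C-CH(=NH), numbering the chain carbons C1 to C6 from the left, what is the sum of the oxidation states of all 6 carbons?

0

Each bond to a more electronegative atom (O, N, halogen) counts +1, each bond to a less electronegative atom (H, metal, B, Si) counts −1, and each C–C bond counts 0. Tallying each carbon:
C1: 1C, 2H, 1N → 0 − 2 + 1 = -1
C2: 2C, 2H → 0 − 2 = -2
C3: 2C, 1Cl, 1I → 0 + 1 + 1 = +2
C4: 4C → 0 = 0
C5: 4C → 0 = 0
C6: 1C, 1H, 2N → 0 − 1 + 2 = +1
Sum = -1 − 2 + 2 + 0 + 0 + 1 = 0.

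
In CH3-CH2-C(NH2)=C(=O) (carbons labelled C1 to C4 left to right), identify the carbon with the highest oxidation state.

Count +1 for every bond to an atom more electronegative than carbon and −1 for every bond to one less electronegative; C–C bonds are 0. Tallying each carbon:
C1: 1C, 3H → 0 − 3 = -3
C2: 2C, 2H → 0 − 2 = -2
C3: 3C, 1N → 0 + 1 = +1
C4: 2C, 2O → 0 + 2 = +2
The most oxidised carbon is C4 at +2.

C4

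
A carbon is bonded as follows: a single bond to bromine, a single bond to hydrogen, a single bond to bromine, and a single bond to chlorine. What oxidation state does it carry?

+2

The carbon has one bond to Br (+1), one bond to Cl (+1), one bond to Br (+1), one bond to H (-1).
Oxidation state = +1 + 1 + 1 − 1 = +2.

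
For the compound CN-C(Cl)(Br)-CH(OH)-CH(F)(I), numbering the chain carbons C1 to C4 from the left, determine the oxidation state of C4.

+1

Each bond to a more electronegative atom (O, N, halogen) counts +1, each bond to a less electronegative atom (H, metal, B, Si) counts −1, and each C–C bond counts 0.
C4 has one bond to C (0), one bond to F (+1), one bond to H (-1), one bond to I (+1).
Oxidation state = 0 + 1 − 1 + 1 = +1.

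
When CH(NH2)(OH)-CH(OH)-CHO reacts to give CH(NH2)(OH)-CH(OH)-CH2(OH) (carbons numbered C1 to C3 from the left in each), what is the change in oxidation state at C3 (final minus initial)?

Before: C3 has 1 bond to C, 1 bond to H, 2 bonds to O → oxidation state +1.
After: C3 has 1 bond to C, 2 bonds to H, 1 bond to O → oxidation state -1.
Δ = -1 − (+1) = -2, so this is a reduction at C3.

-2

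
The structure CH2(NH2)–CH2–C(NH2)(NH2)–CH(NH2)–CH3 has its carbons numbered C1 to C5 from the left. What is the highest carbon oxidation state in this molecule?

+2

Count +1 for every bond to an atom more electronegative than carbon and −1 for every bond to one less electronegative; C–C bonds are 0. Tallying each carbon:
C1: 1C, 2H, 1N → 0 − 2 + 1 = -1
C2: 2C, 2H → 0 − 2 = -2
C3: 2C, 2N → 0 + 2 = +2
C4: 2C, 1H, 1N → 0 − 1 + 1 = 0
C5: 1C, 3H → 0 − 3 = -3
The highest value is +2.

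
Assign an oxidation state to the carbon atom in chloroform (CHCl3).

+2

Count +1 for every bond to an atom more electronegative than carbon and −1 for every bond to one less electronegative; C–C bonds are 0.
The carbon has one bond to H (-1), one bond to Cl (+1), one bond to Cl (+1), one bond to Cl (+1).
Oxidation state = -1 + 1 + 1 + 1 = +2.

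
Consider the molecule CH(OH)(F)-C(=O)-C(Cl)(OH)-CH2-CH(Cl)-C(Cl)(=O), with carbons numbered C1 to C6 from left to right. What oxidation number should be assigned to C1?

+1

C1 has one bond to C (0), one bond to O (+1), one bond to F (+1), one bond to H (-1).
Oxidation state = 0 + 1 + 1 − 1 = +1.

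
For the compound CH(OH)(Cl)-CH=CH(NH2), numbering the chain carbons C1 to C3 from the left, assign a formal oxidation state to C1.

+1

C1 has one bond to C (0), one bond to O (+1), one bond to H (-1), one bond to Cl (+1).
Oxidation state = 0 + 1 − 1 + 1 = +1.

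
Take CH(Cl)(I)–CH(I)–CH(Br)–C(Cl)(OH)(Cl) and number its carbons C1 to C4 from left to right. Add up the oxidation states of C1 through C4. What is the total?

Assign +1 per bond to O/N/halogen, −1 per bond to H or an electropositive element, and 0 per bond to carbon. Tallying each carbon:
C1: 1C, 1H, 1Cl, 1I → 0 − 1 + 1 + 1 = +1
C2: 2C, 1H, 1I → 0 − 1 + 1 = 0
C3: 2C, 1H, 1Br → 0 − 1 + 1 = 0
C4: 1C, 1O, 2Cl → 0 + 1 + 2 = +3
Sum = +1 + 0 + 0 + 3 = +4.

+4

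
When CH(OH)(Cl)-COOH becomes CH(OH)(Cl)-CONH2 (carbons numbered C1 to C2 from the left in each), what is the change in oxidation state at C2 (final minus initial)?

Before: C2 has 1 bond to C, 3 bonds to O → oxidation state +3.
After: C2 has 1 bond to C, 2 bonds to O, 1 bond to N → oxidation state +3.
Δ = +3 − (+3) = 0, so no net redox change at C2.

0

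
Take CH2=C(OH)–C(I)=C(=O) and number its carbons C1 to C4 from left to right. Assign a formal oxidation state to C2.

+1

Bonds to more-electronegative neighbours contribute +1 each, bonds to H or metals contribute −1 each, and C–C bonds contribute 0.
C2 has a double bond to C (2×0 = 0), one bond to C (0), one bond to O (+1).
Oxidation state = 0 + 0 + 1 = +1.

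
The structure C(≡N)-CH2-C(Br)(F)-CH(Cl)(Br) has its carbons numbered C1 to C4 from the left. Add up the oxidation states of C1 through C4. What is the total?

Tallying each carbon's bonds:
C1: 1C, 3N → 0 + 3 = +3
C2: 2C, 2H → 0 − 2 = -2
C3: 2C, 1F, 1Br → 0 + 1 + 1 = +2
C4: 1C, 1H, 1Cl, 1Br → 0 − 1 + 1 + 1 = +1
Sum = +3 − 2 + 2 + 1 = +4.

+4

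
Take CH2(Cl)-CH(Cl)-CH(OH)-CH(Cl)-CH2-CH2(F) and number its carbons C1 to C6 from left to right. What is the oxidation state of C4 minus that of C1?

+1

C4: 2C, 1H, 1Cl → 0 − 1 + 1 = 0
C1: 1C, 2H, 1Cl → 0 − 2 + 1 = -1
Difference: 0 − (-1) = +1.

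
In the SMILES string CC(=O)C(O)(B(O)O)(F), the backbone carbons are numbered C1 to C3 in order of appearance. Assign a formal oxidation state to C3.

C3 has one bond to C (0), one bond to O (+1), one bond to B (-1), one bond to F (+1).
Oxidation state = 0 + 1 − 1 + 1 = +1.

+1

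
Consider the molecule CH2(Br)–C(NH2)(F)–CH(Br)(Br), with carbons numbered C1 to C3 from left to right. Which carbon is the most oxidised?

Tallying each carbon's bonds:
C1: 1C, 2H, 1Br → 0 − 2 + 1 = -1
C2: 2C, 1N, 1F → 0 + 1 + 1 = +2
C3: 1C, 1H, 2Br → 0 − 1 + 2 = +1
The most oxidised carbon is C2 at +2.

C2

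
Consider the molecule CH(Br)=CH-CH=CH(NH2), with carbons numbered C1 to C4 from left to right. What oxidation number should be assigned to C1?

Bonds to more-electronegative neighbours contribute +1 each, bonds to H or metals contribute −1 each, and C–C bonds contribute 0.
C1 has a double bond to C (2×0 = 0), one bond to H (-1), one bond to Br (+1).
Oxidation state = 0 − 1 + 1 = 0.

0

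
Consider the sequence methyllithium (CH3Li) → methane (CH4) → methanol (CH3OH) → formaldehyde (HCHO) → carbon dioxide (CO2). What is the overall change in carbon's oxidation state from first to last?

+8

Carbon oxidation states along the series — methyllithium: -4, methane: -4, methanol: -2, formaldehyde: 0, carbon dioxide: +4.
Net change = +4 − (-4) = +8.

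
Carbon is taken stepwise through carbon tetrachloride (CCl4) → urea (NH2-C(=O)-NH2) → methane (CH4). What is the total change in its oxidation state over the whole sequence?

-8

Carbon oxidation states along the series — carbon tetrachloride: +4, urea: +4, methane: -4.
Net change = -4 − (+4) = -8.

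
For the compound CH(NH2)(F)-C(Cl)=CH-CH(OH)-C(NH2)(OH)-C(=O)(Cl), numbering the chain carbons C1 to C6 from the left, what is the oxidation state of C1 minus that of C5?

C1: 1C, 1H, 1N, 1F → 0 − 1 + 1 + 1 = +1
C5: 2C, 1O, 1N → 0 + 1 + 1 = +2
Difference: +1 − (+2) = -1.

-1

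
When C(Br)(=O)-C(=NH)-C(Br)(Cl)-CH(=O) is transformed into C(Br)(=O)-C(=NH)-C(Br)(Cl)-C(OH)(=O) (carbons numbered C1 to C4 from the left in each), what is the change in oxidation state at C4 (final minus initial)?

+2

Before: C4 has 1 bond to C, 1 bond to H, 2 bonds to O → oxidation state +1.
After: C4 has 1 bond to C, 3 bonds to O → oxidation state +3.
Δ = +3 − (+1) = +2, so this is an oxidation at C4.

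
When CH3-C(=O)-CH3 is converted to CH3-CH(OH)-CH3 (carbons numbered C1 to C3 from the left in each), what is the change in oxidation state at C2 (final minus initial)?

Before: C2 has 2 bonds to C, 2 bonds to O → oxidation state +2.
After: C2 has 2 bonds to C, 1 bond to H, 1 bond to O → oxidation state 0.
Δ = 0 − (+2) = -2, so this is a reduction at C2.

-2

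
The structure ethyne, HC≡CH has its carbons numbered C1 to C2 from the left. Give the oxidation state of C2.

Assign +1 per bond to O/N/halogen, −1 per bond to H or an electropositive element, and 0 per bond to carbon.
C2 has one bond to H (-1), a triple bond to C (3×0 = 0).
Oxidation state = -1 + 0 = -1.

-1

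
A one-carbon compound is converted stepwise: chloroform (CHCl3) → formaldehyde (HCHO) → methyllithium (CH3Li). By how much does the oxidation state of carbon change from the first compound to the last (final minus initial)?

-6

Carbon oxidation states along the series — chloroform: +2, formaldehyde: 0, methyllithium: -4.
Net change = -4 − (+2) = -6.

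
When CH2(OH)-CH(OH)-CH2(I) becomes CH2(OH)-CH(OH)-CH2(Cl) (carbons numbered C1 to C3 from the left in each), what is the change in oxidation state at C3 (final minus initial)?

Before: C3 has 1 bond to C, 2 bonds to H, 1 bond to I → oxidation state -1.
After: C3 has 1 bond to C, 2 bonds to H, 1 bond to Cl → oxidation state -1.
Δ = -1 − (-1) = 0, so no net redox change at C3.

0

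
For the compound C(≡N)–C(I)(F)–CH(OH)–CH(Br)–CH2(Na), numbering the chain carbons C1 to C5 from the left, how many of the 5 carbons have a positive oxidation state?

2

Tallying each carbon's bonds:
C1: 1C, 3N → 0 + 3 = +3
C2: 2C, 1F, 1I → 0 + 1 + 1 = +2
C3: 2C, 1H, 1O → 0 − 1 + 1 = 0
C4: 2C, 1H, 1Br → 0 − 1 + 1 = 0
C5: 1C, 2H, 1Na → 0 − 2 − 1 = -3
2 carbons (C1, C2) meet the condition.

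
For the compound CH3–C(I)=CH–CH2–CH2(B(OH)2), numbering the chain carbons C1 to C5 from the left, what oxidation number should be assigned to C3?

Each bond to a more electronegative atom (O, N, halogen) counts +1, each bond to a less electronegative atom (H, metal, B, Si) counts −1, and each C–C bond counts 0.
C3 has a double bond to C (2×0 = 0), one bond to C (0), one bond to H (-1).
Oxidation state = 0 + 0 − 1 = -1.

-1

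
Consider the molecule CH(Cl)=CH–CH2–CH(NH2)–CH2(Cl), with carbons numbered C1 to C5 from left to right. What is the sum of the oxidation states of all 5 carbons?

Assign +1 per bond to O/N/halogen, −1 per bond to H or an electropositive element, and 0 per bond to carbon. Tallying each carbon:
C1: 2C, 1H, 1Cl → 0 − 1 + 1 = 0
C2: 3C, 1H → 0 − 1 = -1
C3: 2C, 2H → 0 − 2 = -2
C4: 2C, 1H, 1N → 0 − 1 + 1 = 0
C5: 1C, 2H, 1Cl → 0 − 2 + 1 = -1
Sum = 0 − 1 − 2 + 0 − 1 = -4.

-4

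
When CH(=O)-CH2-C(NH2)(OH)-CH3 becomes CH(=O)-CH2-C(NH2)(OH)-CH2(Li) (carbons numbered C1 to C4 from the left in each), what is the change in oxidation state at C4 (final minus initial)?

Before: C4 has 1 bond to C, 3 bonds to H → oxidation state -3.
After: C4 has 1 bond to C, 2 bonds to H, 1 bond to Li → oxidation state -3.
Δ = -3 − (-3) = 0, so no net redox change at C4.

0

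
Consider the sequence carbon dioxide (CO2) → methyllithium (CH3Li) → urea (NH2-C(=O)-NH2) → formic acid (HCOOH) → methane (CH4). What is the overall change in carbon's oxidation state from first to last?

-8

Carbon oxidation states along the series — carbon dioxide: +4, methyllithium: -4, urea: +4, formic acid: +2, methane: -4.
Net change = -4 − (+4) = -8.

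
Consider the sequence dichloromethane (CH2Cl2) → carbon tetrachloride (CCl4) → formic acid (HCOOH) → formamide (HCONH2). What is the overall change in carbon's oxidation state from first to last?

Carbon oxidation states along the series — dichloromethane: 0, carbon tetrachloride: +4, formic acid: +2, formamide: +2.
Net change = +2 − (0) = +2.

+2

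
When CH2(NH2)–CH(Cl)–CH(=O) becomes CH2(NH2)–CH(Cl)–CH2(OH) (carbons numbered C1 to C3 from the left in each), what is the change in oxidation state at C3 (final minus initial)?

-2

Before: C3 has 1 bond to C, 1 bond to H, 2 bonds to O → oxidation state +1.
After: C3 has 1 bond to C, 2 bonds to H, 1 bond to O → oxidation state -1.
Δ = -1 − (+1) = -2, so this is a reduction at C3.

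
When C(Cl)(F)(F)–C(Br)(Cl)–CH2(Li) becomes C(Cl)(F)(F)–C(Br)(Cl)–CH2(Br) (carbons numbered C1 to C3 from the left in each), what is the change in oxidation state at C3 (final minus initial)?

+2

Before: C3 has 1 bond to C, 2 bonds to H, 1 bond to Li → oxidation state -3.
After: C3 has 1 bond to C, 2 bonds to H, 1 bond to Br → oxidation state -1.
Δ = -1 − (-3) = +2, so this is an oxidation at C3.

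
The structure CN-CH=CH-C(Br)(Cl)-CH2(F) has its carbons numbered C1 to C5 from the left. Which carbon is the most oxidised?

Tallying each carbon's bonds:
C1: 1C, 3N → 0 + 3 = +3
C2: 3C, 1H → 0 − 1 = -1
C3: 3C, 1H → 0 − 1 = -1
C4: 2C, 1Cl, 1Br → 0 + 1 + 1 = +2
C5: 1C, 2H, 1F → 0 − 2 + 1 = -1
The most oxidised carbon is C1 at +3.

C1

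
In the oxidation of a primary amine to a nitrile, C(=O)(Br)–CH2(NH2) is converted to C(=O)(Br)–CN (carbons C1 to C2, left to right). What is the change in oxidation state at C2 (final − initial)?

+4

Before: C2 has 1 bond to C, 2 bonds to H, 1 bond to N → oxidation state -1.
After: C2 has 1 bond to C, 3 bonds to N → oxidation state +3.
Δ = +3 − (-1) = +4, so this is an oxidation at C2.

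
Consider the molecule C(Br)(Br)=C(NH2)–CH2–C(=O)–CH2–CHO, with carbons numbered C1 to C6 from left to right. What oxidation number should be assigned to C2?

Count +1 for every bond to an atom more electronegative than carbon and −1 for every bond to one less electronegative; C–C bonds are 0.
C2 has a double bond to C (2×0 = 0), one bond to C (0), one bond to N (+1).
Oxidation state = 0 + 0 + 1 = +1.

+1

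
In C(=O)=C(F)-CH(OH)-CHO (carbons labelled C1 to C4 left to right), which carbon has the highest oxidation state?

C1

Tallying each carbon's bonds:
C1: 2C, 2O → 0 + 2 = +2
C2: 3C, 1F → 0 + 1 = +1
C3: 2C, 1H, 1O → 0 − 1 + 1 = 0
C4: 1C, 1H, 2O → 0 − 1 + 2 = +1
The most oxidised carbon is C1 at +2.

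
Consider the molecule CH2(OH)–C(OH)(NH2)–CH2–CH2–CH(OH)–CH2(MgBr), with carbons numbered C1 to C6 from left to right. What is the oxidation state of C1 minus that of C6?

+2

C1: 1C, 2H, 1O → 0 − 2 + 1 = -1
C6: 1C, 2H, 1Mg → 0 − 2 − 1 = -3
Difference: -1 − (-3) = +2.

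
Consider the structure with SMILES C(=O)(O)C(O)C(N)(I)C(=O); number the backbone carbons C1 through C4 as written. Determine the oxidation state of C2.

C2 has one bond to C (0), one bond to C (0), one bond to H (-1), one bond to O (+1).
Oxidation state = 0 + 0 − 1 + 1 = 0.

0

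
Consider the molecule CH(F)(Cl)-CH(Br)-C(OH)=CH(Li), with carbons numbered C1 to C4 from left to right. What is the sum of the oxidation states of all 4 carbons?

0

Tallying each carbon's bonds:
C1: 1C, 1H, 1F, 1Cl → 0 − 1 + 1 + 1 = +1
C2: 2C, 1H, 1Br → 0 − 1 + 1 = 0
C3: 3C, 1O → 0 + 1 = +1
C4: 2C, 1H, 1Li → 0 − 1 − 1 = -2
Sum = +1 + 0 + 1 − 2 = 0.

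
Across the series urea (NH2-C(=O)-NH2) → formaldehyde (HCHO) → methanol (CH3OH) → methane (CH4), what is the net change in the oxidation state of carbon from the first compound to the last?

-8

Carbon oxidation states along the series — urea: +4, formaldehyde: 0, methanol: -2, methane: -4.
Net change = -4 − (+4) = -8.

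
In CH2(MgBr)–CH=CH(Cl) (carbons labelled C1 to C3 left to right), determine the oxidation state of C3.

0

C3 has a double bond to C (2×0 = 0), one bond to H (-1), one bond to Cl (+1).
Oxidation state = 0 − 1 + 1 = 0.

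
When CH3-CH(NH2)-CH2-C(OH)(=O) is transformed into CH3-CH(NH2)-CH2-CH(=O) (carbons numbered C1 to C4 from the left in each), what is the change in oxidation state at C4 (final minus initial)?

Before: C4 has 1 bond to C, 3 bonds to O → oxidation state +3.
After: C4 has 1 bond to C, 1 bond to H, 2 bonds to O → oxidation state +1.
Δ = +1 − (+3) = -2, so this is a reduction at C4.

-2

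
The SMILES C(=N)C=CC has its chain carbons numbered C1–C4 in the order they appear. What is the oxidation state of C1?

+1

C1 has one bond to C (0), one bond to H (-1), a double bond to N (2×+1 = +2).
Oxidation state = 0 − 1 + 2 = +1.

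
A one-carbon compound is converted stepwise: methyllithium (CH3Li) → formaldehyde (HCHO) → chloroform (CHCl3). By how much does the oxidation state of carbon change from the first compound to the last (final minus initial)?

+6

Carbon oxidation states along the series — methyllithium: -4, formaldehyde: 0, chloroform: +2.
Net change = +2 − (-4) = +6.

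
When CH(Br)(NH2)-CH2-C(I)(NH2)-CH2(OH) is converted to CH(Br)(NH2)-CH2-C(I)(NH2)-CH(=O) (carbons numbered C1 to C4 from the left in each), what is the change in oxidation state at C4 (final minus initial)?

+2

Before: C4 has 1 bond to C, 2 bonds to H, 1 bond to O → oxidation state -1.
After: C4 has 1 bond to C, 1 bond to H, 2 bonds to O → oxidation state +1.
Δ = +1 − (-1) = +2, so this is an oxidation at C4.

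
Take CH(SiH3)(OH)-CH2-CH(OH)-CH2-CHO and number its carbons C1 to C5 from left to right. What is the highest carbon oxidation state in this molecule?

+1

Tallying each carbon's bonds:
C1: 1C, 1H, 1O, 1Si → 0 − 1 + 1 − 1 = -1
C2: 2C, 2H → 0 − 2 = -2
C3: 2C, 1H, 1O → 0 − 1 + 1 = 0
C4: 2C, 2H → 0 − 2 = -2
C5: 1C, 1H, 2O → 0 − 1 + 2 = +1
The highest value is +1.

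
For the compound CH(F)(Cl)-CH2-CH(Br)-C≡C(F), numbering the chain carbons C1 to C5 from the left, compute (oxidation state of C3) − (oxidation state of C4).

C3: 2C, 1H, 1Br → 0 − 1 + 1 = 0
C4: 4C → 0 = 0
Difference: 0 − (0) = 0.

0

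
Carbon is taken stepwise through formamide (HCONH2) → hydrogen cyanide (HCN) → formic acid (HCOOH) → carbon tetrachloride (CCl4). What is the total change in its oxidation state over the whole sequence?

+2

Carbon oxidation states along the series — formamide: +2, hydrogen cyanide: +2, formic acid: +2, carbon tetrachloride: +4.
Net change = +4 − (+2) = +2.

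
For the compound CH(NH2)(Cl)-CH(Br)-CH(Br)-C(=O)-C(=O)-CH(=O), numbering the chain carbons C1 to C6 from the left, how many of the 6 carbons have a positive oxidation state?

Count +1 for every bond to an atom more electronegative than carbon and −1 for every bond to one less electronegative; C–C bonds are 0. Tallying each carbon:
C1: 1C, 1H, 1N, 1Cl → 0 − 1 + 1 + 1 = +1
C2: 2C, 1H, 1Br → 0 − 1 + 1 = 0
C3: 2C, 1H, 1Br → 0 − 1 + 1 = 0
C4: 2C, 2O → 0 + 2 = +2
C5: 2C, 2O → 0 + 2 = +2
C6: 1C, 1H, 2O → 0 − 1 + 2 = +1
4 carbons (C1, C4, C5, C6) meet the condition.

4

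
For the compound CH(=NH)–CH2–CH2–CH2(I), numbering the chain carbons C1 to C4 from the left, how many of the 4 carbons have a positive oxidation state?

Tallying each carbon's bonds:
C1: 1C, 1H, 2N → 0 − 1 + 2 = +1
C2: 2C, 2H → 0 − 2 = -2
C3: 2C, 2H → 0 − 2 = -2
C4: 1C, 2H, 1I → 0 − 2 + 1 = -1
1 carbon (C1) meets the condition.

1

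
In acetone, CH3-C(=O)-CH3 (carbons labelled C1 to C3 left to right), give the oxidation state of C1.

-3

Each bond to a more electronegative atom (O, N, halogen) counts +1, each bond to a less electronegative atom (H, metal, B, Si) counts −1, and each C–C bond counts 0.
C1 has one bond to H (-1), one bond to H (-1), one bond to H (-1), one bond to C (0).
Oxidation state = -1 − 1 − 1 + 0 = -3.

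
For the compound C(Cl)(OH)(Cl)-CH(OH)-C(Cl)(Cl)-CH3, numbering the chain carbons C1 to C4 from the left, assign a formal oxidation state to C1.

+3

C1 has one bond to C (0), one bond to Cl (+1), one bond to O (+1), one bond to Cl (+1).
Oxidation state = 0 + 1 + 1 + 1 = +3.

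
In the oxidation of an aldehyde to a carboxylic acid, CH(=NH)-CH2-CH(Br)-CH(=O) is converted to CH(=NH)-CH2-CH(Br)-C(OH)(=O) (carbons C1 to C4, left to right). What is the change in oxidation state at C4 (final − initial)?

Before: C4 has 1 bond to C, 1 bond to H, 2 bonds to O → oxidation state +1.
After: C4 has 1 bond to C, 3 bonds to O → oxidation state +3.
Δ = +3 − (+1) = +2, so this is an oxidation at C4.

+2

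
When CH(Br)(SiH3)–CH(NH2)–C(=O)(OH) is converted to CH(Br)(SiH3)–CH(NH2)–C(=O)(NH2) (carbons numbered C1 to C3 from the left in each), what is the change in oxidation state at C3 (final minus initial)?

Before: C3 has 1 bond to C, 3 bonds to O → oxidation state +3.
After: C3 has 1 bond to C, 2 bonds to O, 1 bond to N → oxidation state +3.
Δ = +3 − (+3) = 0, so no net redox change at C3.

0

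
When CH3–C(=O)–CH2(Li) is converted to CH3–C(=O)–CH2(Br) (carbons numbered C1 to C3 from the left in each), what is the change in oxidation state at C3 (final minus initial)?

Before: C3 has 1 bond to C, 2 bonds to H, 1 bond to Li → oxidation state -3.
After: C3 has 1 bond to C, 2 bonds to H, 1 bond to Br → oxidation state -1.
Δ = -1 − (-3) = +2, so this is an oxidation at C3.

+2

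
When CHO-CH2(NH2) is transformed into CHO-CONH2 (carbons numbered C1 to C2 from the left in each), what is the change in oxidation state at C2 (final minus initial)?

Before: C2 has 1 bond to C, 2 bonds to H, 1 bond to N → oxidation state -1.
After: C2 has 1 bond to C, 2 bonds to O, 1 bond to N → oxidation state +3.
Δ = +3 − (-1) = +4, so this is an oxidation at C2.

+4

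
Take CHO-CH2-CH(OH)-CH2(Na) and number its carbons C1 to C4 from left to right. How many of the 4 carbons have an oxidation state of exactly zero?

Assign +1 per bond to O/N/halogen, −1 per bond to H or an electropositive element, and 0 per bond to carbon. Tallying each carbon:
C1: 1C, 1H, 2O → 0 − 1 + 2 = +1
C2: 2C, 2H → 0 − 2 = -2
C3: 2C, 1H, 1O → 0 − 1 + 1 = 0
C4: 1C, 2H, 1Na → 0 − 2 − 1 = -3
1 carbon (C3) meets the condition.

1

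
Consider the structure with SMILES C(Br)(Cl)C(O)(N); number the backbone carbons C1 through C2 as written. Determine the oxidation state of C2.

+1

Count +1 for every bond to an atom more electronegative than carbon and −1 for every bond to one less electronegative; C–C bonds are 0.
C2 has one bond to C (0), one bond to H (-1), one bond to O (+1), one bond to N (+1).
Oxidation state = 0 − 1 + 1 + 1 = +1.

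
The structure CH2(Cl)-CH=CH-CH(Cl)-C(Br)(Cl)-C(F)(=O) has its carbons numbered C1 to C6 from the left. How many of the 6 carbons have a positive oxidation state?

2

Tallying each carbon's bonds:
C1: 1C, 2H, 1Cl → 0 − 2 + 1 = -1
C2: 3C, 1H → 0 − 1 = -1
C3: 3C, 1H → 0 − 1 = -1
C4: 2C, 1H, 1Cl → 0 − 1 + 1 = 0
C5: 2C, 1Cl, 1Br → 0 + 1 + 1 = +2
C6: 1C, 2O, 1F → 0 + 2 + 1 = +3
2 carbons (C5, C6) meet the condition.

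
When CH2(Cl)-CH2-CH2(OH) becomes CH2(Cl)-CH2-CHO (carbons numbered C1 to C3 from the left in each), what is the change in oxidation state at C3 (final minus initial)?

+2

Before: C3 has 1 bond to C, 2 bonds to H, 1 bond to O → oxidation state -1.
After: C3 has 1 bond to C, 1 bond to H, 2 bonds to O → oxidation state +1.
Δ = +1 − (-1) = +2, so this is an oxidation at C3.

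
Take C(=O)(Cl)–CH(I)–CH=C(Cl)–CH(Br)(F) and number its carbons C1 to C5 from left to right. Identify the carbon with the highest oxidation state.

C1

Tallying each carbon's bonds:
C1: 1C, 2O, 1Cl → 0 + 2 + 1 = +3
C2: 2C, 1H, 1I → 0 − 1 + 1 = 0
C3: 3C, 1H → 0 − 1 = -1
C4: 3C, 1Cl → 0 + 1 = +1
C5: 1C, 1H, 1F, 1Br → 0 − 1 + 1 + 1 = +1
The most oxidised carbon is C1 at +3.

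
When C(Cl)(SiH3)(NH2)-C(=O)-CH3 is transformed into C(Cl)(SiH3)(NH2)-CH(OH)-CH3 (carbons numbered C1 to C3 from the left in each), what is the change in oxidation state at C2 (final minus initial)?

Before: C2 has 2 bonds to C, 2 bonds to O → oxidation state +2.
After: C2 has 2 bonds to C, 1 bond to H, 1 bond to O → oxidation state 0.
Δ = 0 − (+2) = -2, so this is a reduction at C2.

-2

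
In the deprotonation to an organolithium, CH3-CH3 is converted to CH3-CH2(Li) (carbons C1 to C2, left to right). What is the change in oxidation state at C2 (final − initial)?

Before: C2 has 1 bond to C, 3 bonds to H → oxidation state -3.
After: C2 has 1 bond to C, 2 bonds to H, 1 bond to Li → oxidation state -3.
Δ = -3 − (-3) = 0, so no net redox change at C2.

0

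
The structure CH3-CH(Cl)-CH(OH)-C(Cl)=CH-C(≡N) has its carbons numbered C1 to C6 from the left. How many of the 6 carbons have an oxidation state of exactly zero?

Tallying each carbon's bonds:
C1: 1C, 3H → 0 − 3 = -3
C2: 2C, 1H, 1Cl → 0 − 1 + 1 = 0
C3: 2C, 1H, 1O → 0 − 1 + 1 = 0
C4: 3C, 1Cl → 0 + 1 = +1
C5: 3C, 1H → 0 − 1 = -1
C6: 1C, 3N → 0 + 3 = +3
2 carbons (C2, C3) meet the condition.

2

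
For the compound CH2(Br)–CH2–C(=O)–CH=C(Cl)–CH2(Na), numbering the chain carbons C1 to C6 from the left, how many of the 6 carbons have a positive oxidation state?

2

Tallying each carbon's bonds:
C1: 1C, 2H, 1Br → 0 − 2 + 1 = -1
C2: 2C, 2H → 0 − 2 = -2
C3: 2C, 2O → 0 + 2 = +2
C4: 3C, 1H → 0 − 1 = -1
C5: 3C, 1Cl → 0 + 1 = +1
C6: 1C, 2H, 1Na → 0 − 2 − 1 = -3
2 carbons (C3, C5) meet the condition.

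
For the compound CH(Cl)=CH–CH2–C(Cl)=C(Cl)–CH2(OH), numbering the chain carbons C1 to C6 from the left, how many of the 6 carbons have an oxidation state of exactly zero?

1

Tallying each carbon's bonds:
C1: 2C, 1H, 1Cl → 0 − 1 + 1 = 0
C2: 3C, 1H → 0 − 1 = -1
C3: 2C, 2H → 0 − 2 = -2
C4: 3C, 1Cl → 0 + 1 = +1
C5: 3C, 1Cl → 0 + 1 = +1
C6: 1C, 2H, 1O → 0 − 2 + 1 = -1
1 carbon (C1) meets the condition.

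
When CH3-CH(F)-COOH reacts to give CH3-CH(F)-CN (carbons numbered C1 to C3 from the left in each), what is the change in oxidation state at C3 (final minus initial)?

0

Before: C3 has 1 bond to C, 3 bonds to O → oxidation state +3.
After: C3 has 1 bond to C, 3 bonds to N → oxidation state +3.
Δ = +3 − (+3) = 0, so no net redox change at C3.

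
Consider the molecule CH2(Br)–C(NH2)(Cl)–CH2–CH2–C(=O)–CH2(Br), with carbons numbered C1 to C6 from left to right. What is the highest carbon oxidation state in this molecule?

Each bond to a more electronegative atom (O, N, halogen) counts +1, each bond to a less electronegative atom (H, metal, B, Si) counts −1, and each C–C bond counts 0. Tallying each carbon:
C1: 1C, 2H, 1Br → 0 − 2 + 1 = -1
C2: 2C, 1N, 1Cl → 0 + 1 + 1 = +2
C3: 2C, 2H → 0 − 2 = -2
C4: 2C, 2H → 0 − 2 = -2
C5: 2C, 2O → 0 + 2 = +2
C6: 1C, 2H, 1Br → 0 − 2 + 1 = -1
The highest value is +2.

+2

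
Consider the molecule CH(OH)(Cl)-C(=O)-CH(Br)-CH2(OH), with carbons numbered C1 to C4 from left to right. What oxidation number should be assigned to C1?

+1

Each bond to a more electronegative atom (O, N, halogen) counts +1, each bond to a less electronegative atom (H, metal, B, Si) counts −1, and each C–C bond counts 0.
C1 has one bond to C (0), one bond to O (+1), one bond to Cl (+1), one bond to H (-1).
Oxidation state = 0 + 1 + 1 − 1 = +1.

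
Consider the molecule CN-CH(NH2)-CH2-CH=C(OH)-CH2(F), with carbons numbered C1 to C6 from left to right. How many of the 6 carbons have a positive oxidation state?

Count +1 for every bond to an atom more electronegative than carbon and −1 for every bond to one less electronegative; C–C bonds are 0. Tallying each carbon:
C1: 1C, 3N → 0 + 3 = +3
C2: 2C, 1H, 1N → 0 − 1 + 1 = 0
C3: 2C, 2H → 0 − 2 = -2
C4: 3C, 1H → 0 − 1 = -1
C5: 3C, 1O → 0 + 1 = +1
C6: 1C, 2H, 1F → 0 − 2 + 1 = -1
2 carbons (C1, C5) meet the condition.

2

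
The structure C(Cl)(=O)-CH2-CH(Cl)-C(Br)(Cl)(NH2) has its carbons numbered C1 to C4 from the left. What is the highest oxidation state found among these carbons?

+3

Each bond to a more electronegative atom (O, N, halogen) counts +1, each bond to a less electronegative atom (H, metal, B, Si) counts −1, and each C–C bond counts 0. Tallying each carbon:
C1: 1C, 2O, 1Cl → 0 + 2 + 1 = +3
C2: 2C, 2H → 0 − 2 = -2
C3: 2C, 1H, 1Cl → 0 − 1 + 1 = 0
C4: 1C, 1N, 1Cl, 1Br → 0 + 1 + 1 + 1 = +3
The highest value is +3.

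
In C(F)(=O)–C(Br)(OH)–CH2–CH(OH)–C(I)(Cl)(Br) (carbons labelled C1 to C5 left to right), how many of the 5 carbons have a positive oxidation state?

Each bond to a more electronegative atom (O, N, halogen) counts +1, each bond to a less electronegative atom (H, metal, B, Si) counts −1, and each C–C bond counts 0. Tallying each carbon:
C1: 1C, 2O, 1F → 0 + 2 + 1 = +3
C2: 2C, 1O, 1Br → 0 + 1 + 1 = +2
C3: 2C, 2H → 0 − 2 = -2
C4: 2C, 1H, 1O → 0 − 1 + 1 = 0
C5: 1C, 1Cl, 1Br, 1I → 0 + 1 + 1 + 1 = +3
3 carbons (C1, C2, C5) meet the condition.

3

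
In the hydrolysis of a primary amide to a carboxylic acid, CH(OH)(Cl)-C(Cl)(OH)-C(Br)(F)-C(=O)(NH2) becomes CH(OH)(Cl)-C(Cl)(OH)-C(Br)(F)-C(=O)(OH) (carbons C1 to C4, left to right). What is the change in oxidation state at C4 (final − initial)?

Before: C4 has 1 bond to C, 2 bonds to O, 1 bond to N → oxidation state +3.
After: C4 has 1 bond to C, 3 bonds to O → oxidation state +3.
Δ = +3 − (+3) = 0, so no net redox change at C4.

0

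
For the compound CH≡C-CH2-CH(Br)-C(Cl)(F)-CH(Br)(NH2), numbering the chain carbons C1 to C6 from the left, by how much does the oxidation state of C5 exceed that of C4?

+2

C5: 2C, 1F, 1Cl → 0 + 1 + 1 = +2
C4: 2C, 1H, 1Br → 0 − 1 + 1 = 0
Difference: +2 − (0) = +2.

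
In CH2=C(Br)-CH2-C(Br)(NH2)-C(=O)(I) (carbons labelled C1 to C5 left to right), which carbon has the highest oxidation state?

C5

Each bond to a more electronegative atom (O, N, halogen) counts +1, each bond to a less electronegative atom (H, metal, B, Si) counts −1, and each C–C bond counts 0. Tallying each carbon:
C1: 2C, 2H → 0 − 2 = -2
C2: 3C, 1Br → 0 + 1 = +1
C3: 2C, 2H → 0 − 2 = -2
C4: 2C, 1N, 1Br → 0 + 1 + 1 = +2
C5: 1C, 2O, 1I → 0 + 2 + 1 = +3
The most oxidised carbon is C5 at +3.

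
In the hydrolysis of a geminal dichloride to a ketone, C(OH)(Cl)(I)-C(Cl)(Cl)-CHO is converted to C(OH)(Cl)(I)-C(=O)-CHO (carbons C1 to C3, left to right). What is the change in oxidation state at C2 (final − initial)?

0

Before: C2 has 2 bonds to C, 2 bonds to Cl → oxidation state +2.
After: C2 has 2 bonds to C, 2 bonds to O → oxidation state +2.
Δ = +2 − (+2) = 0, so no net redox change at C2.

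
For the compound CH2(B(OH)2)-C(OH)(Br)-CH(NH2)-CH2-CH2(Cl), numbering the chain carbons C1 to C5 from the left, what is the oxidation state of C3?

Assign +1 per bond to O/N/halogen, −1 per bond to H or an electropositive element, and 0 per bond to carbon.
C3 has one bond to C (0), one bond to C (0), one bond to N (+1), one bond to H (-1).
Oxidation state = 0 + 0 + 1 − 1 = 0.

0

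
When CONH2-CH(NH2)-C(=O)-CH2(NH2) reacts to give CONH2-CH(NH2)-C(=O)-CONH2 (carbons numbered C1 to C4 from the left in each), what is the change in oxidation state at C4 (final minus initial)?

+4

Before: C4 has 1 bond to C, 2 bonds to H, 1 bond to N → oxidation state -1.
After: C4 has 1 bond to C, 2 bonds to O, 1 bond to N → oxidation state +3.
Δ = +3 − (-1) = +4, so this is an oxidation at C4.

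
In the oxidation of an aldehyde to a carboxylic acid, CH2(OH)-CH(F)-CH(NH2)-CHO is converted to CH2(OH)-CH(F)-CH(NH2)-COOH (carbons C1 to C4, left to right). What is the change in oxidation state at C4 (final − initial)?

+2

Before: C4 has 1 bond to C, 1 bond to H, 2 bonds to O → oxidation state +1.
After: C4 has 1 bond to C, 3 bonds to O → oxidation state +3.
Δ = +3 − (+1) = +2, so this is an oxidation at C4.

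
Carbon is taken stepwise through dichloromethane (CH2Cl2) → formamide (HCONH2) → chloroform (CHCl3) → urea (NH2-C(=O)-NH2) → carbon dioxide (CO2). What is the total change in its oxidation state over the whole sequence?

Carbon oxidation states along the series — dichloromethane: 0, formamide: +2, chloroform: +2, urea: +4, carbon dioxide: +4.
Net change = +4 − (0) = +4.

+4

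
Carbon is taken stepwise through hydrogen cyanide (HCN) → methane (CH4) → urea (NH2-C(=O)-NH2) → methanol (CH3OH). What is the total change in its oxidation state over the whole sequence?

Carbon oxidation states along the series — hydrogen cyanide: +2, methane: -4, urea: +4, methanol: -2.
Net change = -2 − (+2) = -4.

-4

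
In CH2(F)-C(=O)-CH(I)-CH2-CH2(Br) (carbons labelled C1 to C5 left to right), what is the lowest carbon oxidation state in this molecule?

Tallying each carbon's bonds:
C1: 1C, 2H, 1F → 0 − 2 + 1 = -1
C2: 2C, 2O → 0 + 2 = +2
C3: 2C, 1H, 1I → 0 − 1 + 1 = 0
C4: 2C, 2H → 0 − 2 = -2
C5: 1C, 2H, 1Br → 0 − 2 + 1 = -1
The lowest value is -2.

-2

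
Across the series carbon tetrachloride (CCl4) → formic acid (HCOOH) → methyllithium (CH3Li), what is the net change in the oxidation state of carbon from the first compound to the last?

-8

Carbon oxidation states along the series — carbon tetrachloride: +4, formic acid: +2, methyllithium: -4.
Net change = -4 − (+4) = -8.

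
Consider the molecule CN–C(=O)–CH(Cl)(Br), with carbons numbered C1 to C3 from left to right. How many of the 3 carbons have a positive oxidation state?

3

Tallying each carbon's bonds:
C1: 1C, 3N → 0 + 3 = +3
C2: 2C, 2O → 0 + 2 = +2
C3: 1C, 1H, 1Cl, 1Br → 0 − 1 + 1 + 1 = +1
3 carbons (C1, C2, C3) meet the condition.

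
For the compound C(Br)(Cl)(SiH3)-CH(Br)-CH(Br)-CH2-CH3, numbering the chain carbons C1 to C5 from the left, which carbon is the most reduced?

C5

Tallying each carbon's bonds:
C1: 1C, 1Cl, 1Br, 1Si → 0 + 1 + 1 − 1 = +1
C2: 2C, 1H, 1Br → 0 − 1 + 1 = 0
C3: 2C, 1H, 1Br → 0 − 1 + 1 = 0
C4: 2C, 2H → 0 − 2 = -2
C5: 1C, 3H → 0 − 3 = -3
The most reduced carbon is C5 at -3.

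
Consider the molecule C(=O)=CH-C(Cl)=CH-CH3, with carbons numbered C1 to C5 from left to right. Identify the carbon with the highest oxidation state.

C1

Tallying each carbon's bonds:
C1: 2C, 2O → 0 + 2 = +2
C2: 3C, 1H → 0 − 1 = -1
C3: 3C, 1Cl → 0 + 1 = +1
C4: 3C, 1H → 0 − 1 = -1
C5: 1C, 3H → 0 − 3 = -3
The most oxidised carbon is C1 at +2.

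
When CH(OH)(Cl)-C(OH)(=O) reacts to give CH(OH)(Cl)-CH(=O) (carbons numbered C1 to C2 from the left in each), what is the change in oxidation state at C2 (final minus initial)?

-2

Before: C2 has 1 bond to C, 3 bonds to O → oxidation state +3.
After: C2 has 1 bond to C, 1 bond to H, 2 bonds to O → oxidation state +1.
Δ = +1 − (+3) = -2, so this is a reduction at C2.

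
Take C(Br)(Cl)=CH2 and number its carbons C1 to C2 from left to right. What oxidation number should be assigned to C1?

+2

Bonds to more-electronegative neighbours contribute +1 each, bonds to H or metals contribute −1 each, and C–C bonds contribute 0.
C1 has a double bond to C (2×0 = 0), one bond to Br (+1), one bond to Cl (+1).
Oxidation state = 0 + 1 + 1 = +2.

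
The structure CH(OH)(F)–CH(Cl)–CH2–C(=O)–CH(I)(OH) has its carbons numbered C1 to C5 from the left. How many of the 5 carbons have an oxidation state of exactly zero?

Tallying each carbon's bonds:
C1: 1C, 1H, 1O, 1F → 0 − 1 + 1 + 1 = +1
C2: 2C, 1H, 1Cl → 0 − 1 + 1 = 0
C3: 2C, 2H → 0 − 2 = -2
C4: 2C, 2O → 0 + 2 = +2
C5: 1C, 1H, 1O, 1I → 0 − 1 + 1 + 1 = +1
1 carbon (C2) meets the condition.

1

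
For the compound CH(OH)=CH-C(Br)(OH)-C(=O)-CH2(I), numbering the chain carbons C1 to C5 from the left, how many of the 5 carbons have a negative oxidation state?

Tallying each carbon's bonds:
C1: 2C, 1H, 1O → 0 − 1 + 1 = 0
C2: 3C, 1H → 0 − 1 = -1
C3: 2C, 1O, 1Br → 0 + 1 + 1 = +2
C4: 2C, 2O → 0 + 2 = +2
C5: 1C, 2H, 1I → 0 − 2 + 1 = -1
2 carbons (C2, C5) meet the condition.

2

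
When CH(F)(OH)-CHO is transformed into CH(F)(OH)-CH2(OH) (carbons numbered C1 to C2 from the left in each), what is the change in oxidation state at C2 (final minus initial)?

-2

Before: C2 has 1 bond to C, 1 bond to H, 2 bonds to O → oxidation state +1.
After: C2 has 1 bond to C, 2 bonds to H, 1 bond to O → oxidation state -1.
Δ = -1 − (+1) = -2, so this is a reduction at C2.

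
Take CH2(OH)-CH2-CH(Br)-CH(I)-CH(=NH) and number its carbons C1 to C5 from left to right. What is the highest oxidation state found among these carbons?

Assign +1 per bond to O/N/halogen, −1 per bond to H or an electropositive element, and 0 per bond to carbon. Tallying each carbon:
C1: 1C, 2H, 1O → 0 − 2 + 1 = -1
C2: 2C, 2H → 0 − 2 = -2
C3: 2C, 1H, 1Br → 0 − 1 + 1 = 0
C4: 2C, 1H, 1I → 0 − 1 + 1 = 0
C5: 1C, 1H, 2N → 0 − 1 + 2 = +1
The highest value is +1.

+1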